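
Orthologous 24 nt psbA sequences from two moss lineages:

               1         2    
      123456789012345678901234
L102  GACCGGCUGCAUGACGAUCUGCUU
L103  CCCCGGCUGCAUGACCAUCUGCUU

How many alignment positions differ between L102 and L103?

The sequences differ at positions 1 (G/C), 2 (A/C), 16 (G/C).
That gives 3 mismatches out of 24 aligned sites, so the Hamming distance is 3.

3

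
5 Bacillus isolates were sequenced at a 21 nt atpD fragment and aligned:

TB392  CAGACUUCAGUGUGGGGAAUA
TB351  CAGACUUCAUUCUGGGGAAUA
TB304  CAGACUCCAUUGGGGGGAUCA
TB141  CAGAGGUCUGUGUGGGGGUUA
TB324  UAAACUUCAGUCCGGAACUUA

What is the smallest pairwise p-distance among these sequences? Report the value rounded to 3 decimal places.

0.095

Pairwise Hamming distances:
  TB392 vs TB351: 2
  TB392 vs TB304: 5
  TB392 vs TB141: 5
  TB392 vs TB324: 8
  TB351 vs TB304: 5
  TB351 vs TB141: 7
  TB351 vs TB324: 8
  TB304 vs TB141: 8
  TB304 vs TB324: 10
  TB141 vs TB324: 10
The smallest is 2 mismatches, between TB392 and TB351; p = 2/21 = 0.095.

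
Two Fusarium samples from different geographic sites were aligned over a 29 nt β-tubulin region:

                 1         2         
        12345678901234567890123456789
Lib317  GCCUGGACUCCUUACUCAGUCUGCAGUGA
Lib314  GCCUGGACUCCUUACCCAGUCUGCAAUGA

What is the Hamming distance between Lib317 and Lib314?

The sequences differ at positions 16 (U/C), 26 (G/A).
That gives 2 mismatches out of 29 aligned sites, so the Hamming distance is 2.

2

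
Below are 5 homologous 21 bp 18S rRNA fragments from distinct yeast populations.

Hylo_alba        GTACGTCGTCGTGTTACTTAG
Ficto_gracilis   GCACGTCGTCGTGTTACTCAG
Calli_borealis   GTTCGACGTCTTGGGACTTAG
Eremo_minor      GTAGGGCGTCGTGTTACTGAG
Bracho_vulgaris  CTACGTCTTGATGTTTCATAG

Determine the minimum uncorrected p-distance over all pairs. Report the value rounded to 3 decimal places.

Pairwise Hamming distances:
  Hylo_alba vs Ficto_gracilis: 2
  Hylo_alba vs Calli_borealis: 5
  Hylo_alba vs Eremo_minor: 3
  Hylo_alba vs Bracho_vulgaris: 6
  Ficto_gracilis vs Calli_borealis: 7
  Ficto_gracilis vs Eremo_minor: 4
  Ficto_gracilis vs Bracho_vulgaris: 8
  Calli_borealis vs Eremo_minor: 7
  Calli_borealis vs Bracho_vulgaris: 10
  Eremo_minor vs Bracho_vulgaris: 9
The smallest is 2 mismatches, between Hylo_alba and Ficto_gracilis; p = 2/21 = 0.095.

0.095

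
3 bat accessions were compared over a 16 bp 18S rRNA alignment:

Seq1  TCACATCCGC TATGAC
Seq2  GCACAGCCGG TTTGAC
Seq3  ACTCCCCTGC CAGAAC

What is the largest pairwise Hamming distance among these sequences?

Pairwise Hamming distances:
  Seq1 vs Seq2: 4
  Seq1 vs Seq3: 8
  Seq2 vs Seq3: 10
The largest is 10, between Seq2 and Seq3.

10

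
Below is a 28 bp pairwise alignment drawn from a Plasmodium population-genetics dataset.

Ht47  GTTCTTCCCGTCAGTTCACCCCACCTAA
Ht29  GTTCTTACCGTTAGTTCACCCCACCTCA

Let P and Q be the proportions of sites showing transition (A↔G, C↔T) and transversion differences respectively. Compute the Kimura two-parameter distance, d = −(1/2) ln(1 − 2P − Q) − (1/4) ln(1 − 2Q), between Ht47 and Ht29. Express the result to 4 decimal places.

Mismatches occur at site 7 (C↔A, transversion), site 12 (C↔T, transition), site 27 (A↔C, transversion).
Of the 3 differences, 1 transition and 2 transversions over 28 sites: P = 1/28 = 0.035714, Q = 2/28 = 0.071429.
d = −0.5·ln(0.857143) − 0.25·ln(0.857142) = −0.5·(-0.154151) − 0.25·(-0.154152) = 0.1156.

0.1156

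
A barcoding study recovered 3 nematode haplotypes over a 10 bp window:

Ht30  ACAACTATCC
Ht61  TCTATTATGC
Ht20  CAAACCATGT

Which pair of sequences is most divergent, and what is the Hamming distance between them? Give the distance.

6

Pairwise Hamming distances:
  Ht30 vs Ht61: 4
  Ht30 vs Ht20: 5
  Ht61 vs Ht20: 6
The largest is 6, between Ht61 and Ht20.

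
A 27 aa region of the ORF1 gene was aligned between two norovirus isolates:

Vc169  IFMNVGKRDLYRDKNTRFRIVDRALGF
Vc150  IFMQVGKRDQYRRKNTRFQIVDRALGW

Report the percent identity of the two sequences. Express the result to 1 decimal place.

The sequences differ at positions 4 (N/Q), 10 (L/Q), 13 (D/R), 19 (R/Q), 27 (F/W).
22 of the 27 sites match, so the percent identity is 22/27 × 100 = 81.5%.

81.5%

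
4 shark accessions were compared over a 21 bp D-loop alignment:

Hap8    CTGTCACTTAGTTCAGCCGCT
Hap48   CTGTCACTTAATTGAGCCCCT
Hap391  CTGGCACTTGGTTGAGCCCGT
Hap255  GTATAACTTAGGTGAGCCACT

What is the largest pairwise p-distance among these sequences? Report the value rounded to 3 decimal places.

0.381

Pairwise Hamming distances:
  Hap8 vs Hap48: 3
  Hap8 vs Hap391: 5
  Hap8 vs Hap255: 6
  Hap48 vs Hap391: 4
  Hap48 vs Hap255: 6
  Hap391 vs Hap255: 8
The largest is 8 mismatches, between Hap391 and Hap255; p = 8/21 = 0.381.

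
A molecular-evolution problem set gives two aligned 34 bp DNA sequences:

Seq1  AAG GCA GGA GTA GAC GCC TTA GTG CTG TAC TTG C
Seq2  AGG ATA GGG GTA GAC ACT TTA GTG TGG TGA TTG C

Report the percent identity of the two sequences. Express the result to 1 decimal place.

70.6%

Differing sites — 2:A/G; 4:G/A; 5:C/T; 9:A/G; 16:G/A; 18:C/T; 25:C/T; 26:T/G; 29:A/G; 30:C/A.
24 of the 34 sites match, so the percent identity is 24/34 × 100 = 70.6%.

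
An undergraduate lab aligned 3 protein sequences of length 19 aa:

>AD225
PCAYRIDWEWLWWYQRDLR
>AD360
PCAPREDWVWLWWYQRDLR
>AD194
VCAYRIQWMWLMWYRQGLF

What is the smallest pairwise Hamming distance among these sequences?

3

Pairwise Hamming distances:
  AD225 vs AD360: 3
  AD225 vs AD194: 8
  AD360 vs AD194: 10
The smallest is 3, between AD225 and AD360.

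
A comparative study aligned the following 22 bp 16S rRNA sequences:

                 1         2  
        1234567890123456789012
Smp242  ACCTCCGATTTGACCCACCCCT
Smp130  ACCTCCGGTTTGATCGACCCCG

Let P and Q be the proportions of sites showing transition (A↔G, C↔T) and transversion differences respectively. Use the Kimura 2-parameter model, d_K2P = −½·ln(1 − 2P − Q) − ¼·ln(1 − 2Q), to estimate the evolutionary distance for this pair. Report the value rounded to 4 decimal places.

Differing sites — 8:A/G (Ti); 14:C/T (Ti); 16:C/G (Tv); 22:T/G (Tv).
Of the 4 differences, 2 transitions and 2 transversions over 22 sites: P = 2/22 = 0.090909, Q = 2/22 = 0.090909.
d = −0.5·ln(0.727273) − 0.25·ln(0.818182) = −0.5·(-0.318453) − 0.25·(-0.200670) = 0.2094.

0.2094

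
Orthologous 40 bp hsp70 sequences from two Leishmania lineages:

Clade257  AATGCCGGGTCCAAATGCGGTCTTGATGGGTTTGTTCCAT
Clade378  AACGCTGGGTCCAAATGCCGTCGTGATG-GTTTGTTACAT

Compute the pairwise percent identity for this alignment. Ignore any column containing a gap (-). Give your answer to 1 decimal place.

87.2%

Excluding the 1 gap column leaves 39 comparable sites.
Differing sites — 3:T/C; 6:C/T; 19:G/C; 23:T/G; 37:C/A.
34 of the 39 comparable sites match, so the percent identity is 34/39 × 100 = 87.2%.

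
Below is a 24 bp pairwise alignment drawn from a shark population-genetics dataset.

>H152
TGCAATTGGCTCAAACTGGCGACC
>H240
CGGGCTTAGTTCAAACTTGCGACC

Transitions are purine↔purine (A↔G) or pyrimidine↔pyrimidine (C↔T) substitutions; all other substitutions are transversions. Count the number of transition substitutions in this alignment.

4

Differing sites — 1:T/C (Ti); 3:C/G (Tv); 4:A/G (Ti); 5:A/C (Tv); 8:G/A (Ti); 10:C/T (Ti); 18:G/T (Tv).
Of the 7 differences, 4 transitions and 3 transversions, so the answer is 4.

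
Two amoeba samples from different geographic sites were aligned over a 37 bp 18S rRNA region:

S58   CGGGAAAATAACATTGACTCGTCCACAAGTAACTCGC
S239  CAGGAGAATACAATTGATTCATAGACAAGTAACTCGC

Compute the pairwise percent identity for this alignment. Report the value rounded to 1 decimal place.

78.4%

Differing sites — 2:G/A; 6:A/G; 11:A/C; 12:C/A; 18:C/T; 21:G/A; 23:C/A; 24:C/G.
29 of the 37 sites match, so the percent identity is 29/37 × 100 = 78.4%.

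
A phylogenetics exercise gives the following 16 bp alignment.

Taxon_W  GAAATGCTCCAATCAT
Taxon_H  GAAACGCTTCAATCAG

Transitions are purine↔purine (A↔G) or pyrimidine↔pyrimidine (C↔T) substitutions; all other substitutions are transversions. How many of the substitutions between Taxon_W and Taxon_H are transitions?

Mismatches occur at site 5 (T↔C, transition), site 9 (C↔T, transition), site 16 (T↔G, transversion).
Of the 3 differences, 2 transitions and 1 transversion, so the answer is 2.

2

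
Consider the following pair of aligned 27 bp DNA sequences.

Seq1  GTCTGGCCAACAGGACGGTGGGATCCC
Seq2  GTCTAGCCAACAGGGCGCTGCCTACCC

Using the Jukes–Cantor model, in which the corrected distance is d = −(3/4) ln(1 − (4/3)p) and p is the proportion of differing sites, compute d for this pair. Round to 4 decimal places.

Differing sites — 5:G/A; 15:A/G; 18:G/C; 21:G/C; 22:G/C; 23:A/T; 24:T/A.
p = 7/27 = 0.259259.
d = −0.75 · ln(1 − (4/3)·0.259259) = −0.75 · ln(0.654321) = −0.75 · (-0.424157) = 0.3181.

0.3181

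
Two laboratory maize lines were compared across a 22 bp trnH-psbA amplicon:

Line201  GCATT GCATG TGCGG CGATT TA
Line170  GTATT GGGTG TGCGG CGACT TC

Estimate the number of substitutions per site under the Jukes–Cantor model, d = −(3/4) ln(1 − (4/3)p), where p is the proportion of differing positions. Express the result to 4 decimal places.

0.2708

The sequences differ at positions 2 (C/T), 7 (C/G), 8 (A/G), 19 (T/C), 22 (A/C).
p = 5/22 = 0.227273.
d = −0.75 · ln(1 − (4/3)·0.227273) = −0.75 · ln(0.696969) = −0.75 · (-0.361014) = 0.2708.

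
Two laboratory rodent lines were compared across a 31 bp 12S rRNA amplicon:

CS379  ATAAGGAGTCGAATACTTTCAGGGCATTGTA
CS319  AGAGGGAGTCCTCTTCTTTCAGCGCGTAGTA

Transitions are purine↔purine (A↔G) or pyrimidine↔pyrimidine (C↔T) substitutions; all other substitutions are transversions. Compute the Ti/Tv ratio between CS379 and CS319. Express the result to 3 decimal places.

The sequences differ at positions 2 (T/G, transversion), 4 (A/G, transition), 11 (G/C, transversion), 12 (A/T, transversion), 13 (A/C, transversion), 15 (A/T, transversion), 23 (G/C, transversion), 26 (A/G, transition), 28 (T/A, transversion).
Of the 9 differences, 2 transitions and 7 transversions, so Ti/Tv = 2/7 = 0.286.

0.286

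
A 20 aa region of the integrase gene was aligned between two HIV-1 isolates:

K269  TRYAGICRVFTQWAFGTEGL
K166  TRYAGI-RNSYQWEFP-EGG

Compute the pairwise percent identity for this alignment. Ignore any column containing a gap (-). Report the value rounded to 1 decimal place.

66.7%

Excluding the 2 gap columns leaves 18 comparable sites.
Mismatches occur at site 9 (V/N), site 10 (F/S), site 11 (T/Y), site 14 (A/E), site 16 (G/P), site 20 (L/G).
12 of the 18 comparable sites match, so the percent identity is 12/18 × 100 = 66.7%.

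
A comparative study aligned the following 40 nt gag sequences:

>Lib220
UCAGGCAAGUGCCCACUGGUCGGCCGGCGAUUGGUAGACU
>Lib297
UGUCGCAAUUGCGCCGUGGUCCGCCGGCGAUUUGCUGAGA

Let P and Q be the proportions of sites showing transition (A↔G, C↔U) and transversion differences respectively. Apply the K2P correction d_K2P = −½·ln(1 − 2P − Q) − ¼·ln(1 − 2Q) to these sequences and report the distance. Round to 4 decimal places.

0.4445

The sequences differ at positions 2 (C/G, transversion), 3 (A/U, transversion), 4 (G/C, transversion), 9 (G/U, transversion), 13 (C/G, transversion), 15 (A/C, transversion), 16 (C/G, transversion), 22 (G/C, transversion), 33 (G/U, transversion), 35 (U/C, transition), 36 (A/U, transversion), 39 (C/G, transversion), 40 (U/A, transversion).
Of the 13 differences, 1 transition and 12 transversions over 40 sites: P = 1/40 = 0.025000, Q = 12/40 = 0.300000.
d = −0.5·ln(0.650000) − 0.25·ln(0.400000) = −0.5·(-0.430783) − 0.25·(-0.916291) = 0.4445.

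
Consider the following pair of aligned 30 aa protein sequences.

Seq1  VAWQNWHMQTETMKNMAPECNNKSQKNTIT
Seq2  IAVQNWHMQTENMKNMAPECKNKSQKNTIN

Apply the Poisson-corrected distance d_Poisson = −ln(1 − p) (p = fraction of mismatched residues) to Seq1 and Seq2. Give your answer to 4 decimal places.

0.1823

Differing sites — 1:V/I; 3:W/V; 12:T/N; 21:N/K; 30:T/N.
p = 5/30 = 0.166667.
d = −ln(1 − 0.166667) = −ln(0.833333) = 0.1823.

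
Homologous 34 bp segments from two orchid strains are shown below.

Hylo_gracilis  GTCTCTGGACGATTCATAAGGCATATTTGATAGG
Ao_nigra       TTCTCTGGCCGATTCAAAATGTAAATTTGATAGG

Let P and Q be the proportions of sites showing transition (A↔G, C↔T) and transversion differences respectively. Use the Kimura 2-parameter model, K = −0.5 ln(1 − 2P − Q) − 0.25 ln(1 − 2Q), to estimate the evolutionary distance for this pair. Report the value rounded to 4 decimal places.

Differing sites — 1:G/T (Tv); 9:A/C (Tv); 17:T/A (Tv); 20:G/T (Tv); 22:C/T (Ti); 24:T/A (Tv).
Of the 6 differences, 1 transition and 5 transversions over 34 sites: P = 1/34 = 0.029412, Q = 5/34 = 0.147059.
d = −0.5·ln(0.794117) − 0.25·ln(0.705882) = −0.5·(-0.230524) − 0.25·(-0.348307) = 0.2023.

0.2023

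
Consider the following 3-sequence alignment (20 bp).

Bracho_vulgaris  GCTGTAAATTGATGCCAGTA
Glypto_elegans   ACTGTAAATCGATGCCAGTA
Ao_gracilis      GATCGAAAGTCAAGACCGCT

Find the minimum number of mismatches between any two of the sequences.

Pairwise Hamming distances:
  Bracho_vulgaris vs Glypto_elegans: 2
  Bracho_vulgaris vs Ao_gracilis: 10
  Glypto_elegans vs Ao_gracilis: 12
The smallest is 2, between Bracho_vulgaris and Glypto_elegans.

2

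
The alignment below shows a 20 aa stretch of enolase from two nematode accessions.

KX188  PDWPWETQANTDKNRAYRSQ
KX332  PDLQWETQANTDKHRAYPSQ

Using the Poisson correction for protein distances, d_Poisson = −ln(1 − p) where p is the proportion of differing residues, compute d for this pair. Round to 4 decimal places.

0.2231

Mismatches occur at site 3 (W/L), site 4 (P/Q), site 14 (N/H), site 18 (R/P).
p = 4/20 = 0.200000.
d = −ln(1 − 0.200000) = −ln(0.800000) = 0.2231.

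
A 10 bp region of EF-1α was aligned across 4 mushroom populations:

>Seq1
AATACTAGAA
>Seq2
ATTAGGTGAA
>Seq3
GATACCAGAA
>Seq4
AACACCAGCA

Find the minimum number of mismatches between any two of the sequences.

Pairwise Hamming distances:
  Seq1 vs Seq2: 4
  Seq1 vs Seq3: 2
  Seq1 vs Seq4: 3
  Seq2 vs Seq3: 5
  Seq2 vs Seq4: 6
  Seq3 vs Seq4: 3
The smallest is 2, between Seq1 and Seq3.

2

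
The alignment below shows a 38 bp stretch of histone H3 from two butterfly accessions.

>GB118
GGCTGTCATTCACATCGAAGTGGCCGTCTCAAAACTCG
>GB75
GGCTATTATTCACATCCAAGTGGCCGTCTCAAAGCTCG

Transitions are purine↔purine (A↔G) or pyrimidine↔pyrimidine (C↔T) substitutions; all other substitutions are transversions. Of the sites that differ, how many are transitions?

3

Differing sites — 5:G/A (Ti); 7:C/T (Ti); 17:G/C (Tv); 34:A/G (Ti).
Of the 4 differences, 3 transitions and 1 transversion, so the answer is 3.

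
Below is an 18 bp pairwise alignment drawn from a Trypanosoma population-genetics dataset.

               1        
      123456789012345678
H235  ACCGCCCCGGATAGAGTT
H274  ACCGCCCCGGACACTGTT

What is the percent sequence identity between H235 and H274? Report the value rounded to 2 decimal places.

The sequences differ at positions 12 (T/C), 14 (G/C), 15 (A/T).
15 of the 18 sites match, so the percent identity is 15/18 × 100 = 83.33%.

83.33%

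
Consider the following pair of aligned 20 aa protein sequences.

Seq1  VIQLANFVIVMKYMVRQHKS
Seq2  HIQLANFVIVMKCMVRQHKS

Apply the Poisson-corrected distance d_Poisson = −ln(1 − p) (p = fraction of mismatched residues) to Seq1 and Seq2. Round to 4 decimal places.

Differing sites — 1:V/H; 13:Y/C.
p = 2/20 = 0.100000.
d = −ln(1 − 0.100000) = −ln(0.900000) = 0.1054.

0.1054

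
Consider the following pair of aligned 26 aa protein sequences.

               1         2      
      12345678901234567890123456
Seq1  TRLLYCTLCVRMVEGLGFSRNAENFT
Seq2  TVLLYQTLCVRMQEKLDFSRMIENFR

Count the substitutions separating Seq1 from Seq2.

8

The sequences differ at positions 2 (R/V), 6 (C/Q), 13 (V/Q), 15 (G/K), 17 (G/D), 21 (N/M), 22 (A/I), 26 (T/R).
That gives 8 mismatches out of 26 aligned sites, so the Hamming distance is 8.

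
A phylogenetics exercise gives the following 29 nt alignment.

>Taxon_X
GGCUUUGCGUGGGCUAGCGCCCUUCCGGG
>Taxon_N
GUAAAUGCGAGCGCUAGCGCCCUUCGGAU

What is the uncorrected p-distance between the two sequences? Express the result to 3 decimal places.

0.310

Differing sites — 2:G/U; 3:C/A; 4:U/A; 5:U/A; 10:U/A; 12:G/C; 26:C/G; 28:G/A; 29:G/U.
There are 9 differences over 29 sites, so p = 9/29 = 0.310.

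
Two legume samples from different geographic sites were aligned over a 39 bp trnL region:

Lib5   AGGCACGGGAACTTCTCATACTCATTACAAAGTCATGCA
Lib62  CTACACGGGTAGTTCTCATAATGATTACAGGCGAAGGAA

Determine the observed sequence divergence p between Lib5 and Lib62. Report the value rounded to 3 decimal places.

The sequences differ at positions 1 (A/C), 2 (G/T), 3 (G/A), 10 (A/T), 12 (C/G), 21 (C/A), 23 (C/G), 30 (A/G), 31 (A/G), 32 (G/C), 33 (T/G), 34 (C/A), 36 (T/G), 38 (C/A).
There are 14 differences over 39 sites, so p = 14/39 = 0.359.

0.359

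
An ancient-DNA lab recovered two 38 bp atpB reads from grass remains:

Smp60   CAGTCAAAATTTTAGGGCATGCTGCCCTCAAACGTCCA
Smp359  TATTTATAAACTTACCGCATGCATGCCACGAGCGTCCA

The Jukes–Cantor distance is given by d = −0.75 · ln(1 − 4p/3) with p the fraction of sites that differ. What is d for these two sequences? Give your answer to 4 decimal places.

Differing sites — 1:C/T; 3:G/T; 5:C/T; 7:A/T; 10:T/A; 11:T/C; 15:G/C; 16:G/C; 23:T/A; 24:G/T; 25:C/G; 28:T/A; 30:A/G; 32:A/G.
p = 14/38 = 0.368421.
d = −0.75 · ln(1 − (4/3)·0.368421) = −0.75 · ln(0.508772) = −0.75 · (-0.675755) = 0.5068.

0.5068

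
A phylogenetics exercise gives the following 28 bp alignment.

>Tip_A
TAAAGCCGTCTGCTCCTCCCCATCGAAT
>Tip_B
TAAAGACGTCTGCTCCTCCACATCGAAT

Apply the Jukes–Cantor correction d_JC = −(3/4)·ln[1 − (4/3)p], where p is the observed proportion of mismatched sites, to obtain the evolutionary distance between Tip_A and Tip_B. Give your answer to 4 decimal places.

Mismatches occur at site 6 (C↔A), site 20 (C↔A).
p = 2/28 = 0.071429.
d = −0.75 · ln(1 − (4/3)·0.071429) = −0.75 · ln(0.904761) = −0.75 · (-0.100084) = 0.0751.

0.0751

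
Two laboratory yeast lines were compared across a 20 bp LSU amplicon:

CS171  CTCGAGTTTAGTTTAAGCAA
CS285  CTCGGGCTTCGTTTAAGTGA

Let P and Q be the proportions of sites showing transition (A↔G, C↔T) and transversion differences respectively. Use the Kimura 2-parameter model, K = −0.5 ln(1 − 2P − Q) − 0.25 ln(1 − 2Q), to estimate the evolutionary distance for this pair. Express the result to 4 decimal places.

0.3253

Mismatches occur at site 5 (A/G, transition), site 7 (T/C, transition), site 10 (A/C, transversion), site 18 (C/T, transition), site 19 (A/G, transition).
Of the 5 differences, 4 transitions and 1 transversion over 20 sites: P = 4/20 = 0.200000, Q = 1/20 = 0.050000.
d = −0.5·ln(0.550000) − 0.25·ln(0.900000) = −0.5·(-0.597837) − 0.25·(-0.105361) = 0.3253.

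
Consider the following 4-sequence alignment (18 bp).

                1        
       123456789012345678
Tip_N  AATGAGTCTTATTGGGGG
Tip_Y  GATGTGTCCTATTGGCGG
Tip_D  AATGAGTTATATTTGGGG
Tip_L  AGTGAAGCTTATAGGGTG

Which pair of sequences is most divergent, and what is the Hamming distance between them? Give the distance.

Pairwise Hamming distances:
  Tip_N vs Tip_Y: 4
  Tip_N vs Tip_D: 3
  Tip_N vs Tip_L: 5
  Tip_Y vs Tip_D: 6
  Tip_Y vs Tip_L: 9
  Tip_D vs Tip_L: 8
The largest is 9, between Tip_Y and Tip_L.

9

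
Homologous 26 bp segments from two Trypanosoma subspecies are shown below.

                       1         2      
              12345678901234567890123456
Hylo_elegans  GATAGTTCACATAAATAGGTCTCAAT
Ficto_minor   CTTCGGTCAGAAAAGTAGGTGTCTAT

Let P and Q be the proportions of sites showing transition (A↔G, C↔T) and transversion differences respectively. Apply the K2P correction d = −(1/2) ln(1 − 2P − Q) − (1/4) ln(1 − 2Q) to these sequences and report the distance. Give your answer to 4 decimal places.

0.4816

The sequences differ at positions 1 (G/C, transversion), 2 (A/T, transversion), 4 (A/C, transversion), 6 (T/G, transversion), 10 (C/G, transversion), 12 (T/A, transversion), 15 (A/G, transition), 21 (C/G, transversion), 24 (A/T, transversion).
Of the 9 differences, 1 transition and 8 transversions over 26 sites: P = 1/26 = 0.038462, Q = 8/26 = 0.307692.
d = −0.5·ln(0.615384) − 0.25·ln(0.384616) = −0.5·(-0.485509) − 0.25·(-0.955510) = 0.4816.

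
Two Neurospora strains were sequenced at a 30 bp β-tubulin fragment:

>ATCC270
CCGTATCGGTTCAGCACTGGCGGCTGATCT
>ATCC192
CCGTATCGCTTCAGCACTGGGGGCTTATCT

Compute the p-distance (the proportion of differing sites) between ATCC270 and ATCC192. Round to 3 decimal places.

0.100

Differing sites — 9:G/C; 21:C/G; 26:G/T.
There are 3 differences over 30 sites, so p = 3/30 = 0.100.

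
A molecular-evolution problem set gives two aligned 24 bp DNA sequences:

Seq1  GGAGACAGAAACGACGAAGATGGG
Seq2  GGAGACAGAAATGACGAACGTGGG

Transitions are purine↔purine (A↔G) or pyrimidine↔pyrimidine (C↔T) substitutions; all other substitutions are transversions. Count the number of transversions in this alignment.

1

The sequences differ at positions 12 (C/T, transition), 19 (G/C, transversion), 20 (A/G, transition).
Of the 3 differences, 2 transitions and 1 transversion, so the answer is 1.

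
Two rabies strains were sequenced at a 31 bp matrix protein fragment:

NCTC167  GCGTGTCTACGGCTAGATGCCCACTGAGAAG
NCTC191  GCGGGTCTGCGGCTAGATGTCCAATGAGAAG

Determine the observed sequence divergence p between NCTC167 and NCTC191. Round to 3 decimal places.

0.129

The sequences differ at positions 4 (T/G), 9 (A/G), 20 (C/T), 24 (C/A).
There are 4 differences over 31 sites, so p = 4/31 = 0.129.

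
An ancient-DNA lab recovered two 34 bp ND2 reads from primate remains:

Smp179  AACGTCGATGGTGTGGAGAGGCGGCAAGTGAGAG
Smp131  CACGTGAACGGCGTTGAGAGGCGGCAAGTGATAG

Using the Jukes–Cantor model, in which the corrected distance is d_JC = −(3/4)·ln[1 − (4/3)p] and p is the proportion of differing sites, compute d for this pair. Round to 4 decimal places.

Differing sites — 1:A/C; 6:C/G; 7:G/A; 9:T/C; 12:T/C; 15:G/T; 32:G/T.
p = 7/34 = 0.205882.
d = −0.75 · ln(1 − (4/3)·0.205882) = −0.75 · ln(0.725491) = −0.75 · (-0.320907) = 0.2407.

0.2407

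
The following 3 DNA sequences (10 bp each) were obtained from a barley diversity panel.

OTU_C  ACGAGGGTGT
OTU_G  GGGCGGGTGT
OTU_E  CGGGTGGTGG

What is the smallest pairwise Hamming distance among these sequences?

3

Pairwise Hamming distances:
  OTU_C vs OTU_G: 3
  OTU_C vs OTU_E: 5
  OTU_G vs OTU_E: 4
The smallest is 3, between OTU_C and OTU_G.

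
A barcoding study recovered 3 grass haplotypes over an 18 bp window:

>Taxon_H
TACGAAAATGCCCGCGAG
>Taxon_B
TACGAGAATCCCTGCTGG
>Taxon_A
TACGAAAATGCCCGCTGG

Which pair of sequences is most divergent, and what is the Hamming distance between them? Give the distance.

5

Pairwise Hamming distances:
  Taxon_H vs Taxon_B: 5
  Taxon_H vs Taxon_A: 2
  Taxon_B vs Taxon_A: 3
The largest is 5, between Taxon_H and Taxon_B.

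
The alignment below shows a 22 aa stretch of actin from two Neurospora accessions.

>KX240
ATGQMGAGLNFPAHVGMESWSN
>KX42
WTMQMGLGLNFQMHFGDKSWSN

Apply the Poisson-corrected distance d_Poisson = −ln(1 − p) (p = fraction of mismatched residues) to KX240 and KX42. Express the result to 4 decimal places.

The sequences differ at positions 1 (A/W), 3 (G/M), 7 (A/L), 12 (P/Q), 13 (A/M), 15 (V/F), 17 (M/D), 18 (E/K).
p = 8/22 = 0.363636.
d = −ln(1 − 0.363636) = −ln(0.636364) = 0.4520.

0.4520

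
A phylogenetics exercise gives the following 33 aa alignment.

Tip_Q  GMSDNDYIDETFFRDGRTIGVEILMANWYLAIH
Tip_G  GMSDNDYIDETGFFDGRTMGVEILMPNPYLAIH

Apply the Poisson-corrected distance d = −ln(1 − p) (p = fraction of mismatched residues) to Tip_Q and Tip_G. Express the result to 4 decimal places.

Differing sites — 12:F/G; 14:R/F; 19:I/M; 26:A/P; 28:W/P.
p = 5/33 = 0.151515.
d = −ln(1 − 0.151515) = −ln(0.848485) = 0.1643.

0.1643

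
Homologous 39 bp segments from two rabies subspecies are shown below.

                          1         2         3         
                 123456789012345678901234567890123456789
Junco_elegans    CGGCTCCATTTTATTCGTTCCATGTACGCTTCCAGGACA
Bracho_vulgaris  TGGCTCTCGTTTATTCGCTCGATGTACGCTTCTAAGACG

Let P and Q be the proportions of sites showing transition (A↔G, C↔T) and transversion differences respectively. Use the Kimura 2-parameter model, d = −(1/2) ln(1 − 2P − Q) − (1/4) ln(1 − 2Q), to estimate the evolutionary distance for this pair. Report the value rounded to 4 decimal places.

0.2845

The sequences differ at positions 1 (C/T, transition), 7 (C/T, transition), 8 (A/C, transversion), 9 (T/G, transversion), 18 (T/C, transition), 21 (C/G, transversion), 33 (C/T, transition), 35 (G/A, transition), 39 (A/G, transition).
Of the 9 differences, 6 transitions and 3 transversions over 39 sites: P = 6/39 = 0.153846, Q = 3/39 = 0.076923.
d = −0.5·ln(0.615385) − 0.25·ln(0.846154) = −0.5·(-0.485507) − 0.25·(-0.167054) = 0.2845.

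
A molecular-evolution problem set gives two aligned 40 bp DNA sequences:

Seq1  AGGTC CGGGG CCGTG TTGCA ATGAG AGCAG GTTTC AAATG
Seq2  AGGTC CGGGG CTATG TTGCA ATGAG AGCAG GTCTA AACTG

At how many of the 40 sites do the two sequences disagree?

Mismatches occur at site 12 (C↔T), site 13 (G↔A), site 33 (T↔C), site 35 (C↔A), site 38 (A↔C).
That gives 5 mismatches out of 40 aligned sites, so the Hamming distance is 5.

5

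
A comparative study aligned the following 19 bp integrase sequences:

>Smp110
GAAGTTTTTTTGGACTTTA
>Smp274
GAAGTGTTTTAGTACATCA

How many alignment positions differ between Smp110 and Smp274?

The sequences differ at positions 6 (T/G), 11 (T/A), 13 (G/T), 16 (T/A), 18 (T/C).
That gives 5 mismatches out of 19 aligned sites, so the Hamming distance is 5.

5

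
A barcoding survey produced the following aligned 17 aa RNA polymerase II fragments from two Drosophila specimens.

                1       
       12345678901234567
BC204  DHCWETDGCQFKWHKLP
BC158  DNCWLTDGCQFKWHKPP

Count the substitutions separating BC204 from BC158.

Mismatches occur at site 2 (H→N), site 5 (E→L), site 16 (L→P).
That gives 3 mismatches out of 17 aligned sites, so the Hamming distance is 3.

3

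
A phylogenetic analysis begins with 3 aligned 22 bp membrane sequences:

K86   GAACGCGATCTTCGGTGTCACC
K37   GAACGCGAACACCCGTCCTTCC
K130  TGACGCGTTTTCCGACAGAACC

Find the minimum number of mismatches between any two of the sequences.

8

Pairwise Hamming distances:
  K86 vs K37: 8
  K86 vs K130: 10
  K37 vs K130: 13
The smallest is 8, between K86 and K37.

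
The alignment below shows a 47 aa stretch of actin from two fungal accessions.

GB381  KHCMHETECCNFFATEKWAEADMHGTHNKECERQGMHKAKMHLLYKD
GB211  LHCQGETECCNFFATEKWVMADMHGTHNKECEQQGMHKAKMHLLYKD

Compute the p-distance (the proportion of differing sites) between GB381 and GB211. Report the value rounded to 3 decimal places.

0.128

The sequences differ at positions 1 (K/L), 4 (M/Q), 5 (H/G), 19 (A/V), 20 (E/M), 33 (R/Q).
There are 6 differences over 47 sites, so p = 6/47 = 0.128.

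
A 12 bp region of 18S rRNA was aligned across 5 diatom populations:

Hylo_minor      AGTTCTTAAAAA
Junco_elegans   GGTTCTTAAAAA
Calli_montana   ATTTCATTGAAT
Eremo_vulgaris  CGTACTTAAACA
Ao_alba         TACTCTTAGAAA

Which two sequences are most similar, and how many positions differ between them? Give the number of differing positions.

Pairwise Hamming distances:
  Hylo_minor vs Junco_elegans: 1
  Hylo_minor vs Calli_montana: 5
  Hylo_minor vs Eremo_vulgaris: 3
  Hylo_minor vs Ao_alba: 4
  Junco_elegans vs Calli_montana: 6
  Junco_elegans vs Eremo_vulgaris: 3
  Junco_elegans vs Ao_alba: 4
  Calli_montana vs Eremo_vulgaris: 8
  Calli_montana vs Ao_alba: 6
  Eremo_vulgaris vs Ao_alba: 6
The smallest is 1, between Hylo_minor and Junco_elegans.

1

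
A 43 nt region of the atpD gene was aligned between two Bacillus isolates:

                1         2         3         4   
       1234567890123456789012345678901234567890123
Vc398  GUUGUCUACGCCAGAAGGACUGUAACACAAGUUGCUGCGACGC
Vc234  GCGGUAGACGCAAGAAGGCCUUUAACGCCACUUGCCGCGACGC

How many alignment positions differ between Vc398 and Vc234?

The sequences differ at positions 2 (U/C), 3 (U/G), 6 (C/A), 7 (U/G), 12 (C/A), 19 (A/C), 22 (G/U), 27 (A/G), 29 (A/C), 31 (G/C), 36 (U/C).
That gives 11 mismatches out of 43 aligned sites, so the Hamming distance is 11.

11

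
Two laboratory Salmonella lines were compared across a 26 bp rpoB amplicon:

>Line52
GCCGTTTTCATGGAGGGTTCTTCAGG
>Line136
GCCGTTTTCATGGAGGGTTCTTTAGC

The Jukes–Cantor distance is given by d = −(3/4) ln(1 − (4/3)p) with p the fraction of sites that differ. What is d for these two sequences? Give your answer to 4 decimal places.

Differing sites — 23:C/T; 26:G/C.
p = 2/26 = 0.076923.
d = −0.75 · ln(1 − (4/3)·0.076923) = −0.75 · ln(0.897436) = −0.75 · (-0.108213) = 0.0812.

0.0812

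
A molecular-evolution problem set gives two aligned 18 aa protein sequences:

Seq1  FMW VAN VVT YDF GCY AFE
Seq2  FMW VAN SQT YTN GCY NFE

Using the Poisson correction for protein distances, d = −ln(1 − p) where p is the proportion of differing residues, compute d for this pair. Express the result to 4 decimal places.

0.3254

The sequences differ at positions 7 (V/S), 8 (V/Q), 11 (D/T), 12 (F/N), 16 (A/N).
p = 5/18 = 0.277778.
d = −ln(1 − 0.277778) = −ln(0.722222) = 0.3254.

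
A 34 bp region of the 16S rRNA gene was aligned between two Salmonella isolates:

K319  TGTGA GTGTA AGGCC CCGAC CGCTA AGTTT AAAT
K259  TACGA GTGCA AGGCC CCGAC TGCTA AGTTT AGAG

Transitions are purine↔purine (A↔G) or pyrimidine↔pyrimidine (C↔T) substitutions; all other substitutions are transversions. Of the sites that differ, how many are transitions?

Mismatches occur at site 2 (G/A, transition), site 3 (T/C, transition), site 9 (T/C, transition), site 21 (C/T, transition), site 32 (A/G, transition), site 34 (T/G, transversion).
Of the 6 differences, 5 transitions and 1 transversion, so the answer is 5.

5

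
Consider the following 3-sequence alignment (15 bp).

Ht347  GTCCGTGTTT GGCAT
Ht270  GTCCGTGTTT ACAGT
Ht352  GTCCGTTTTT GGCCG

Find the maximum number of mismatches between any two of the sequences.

6

Pairwise Hamming distances:
  Ht347 vs Ht270: 4
  Ht347 vs Ht352: 3
  Ht270 vs Ht352: 6
The largest is 6, between Ht270 and Ht352.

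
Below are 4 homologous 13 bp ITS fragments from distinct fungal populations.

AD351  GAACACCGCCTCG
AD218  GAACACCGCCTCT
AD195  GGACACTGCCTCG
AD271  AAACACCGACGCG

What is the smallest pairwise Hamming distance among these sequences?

1

Pairwise Hamming distances:
  AD351 vs AD218: 1
  AD351 vs AD195: 2
  AD351 vs AD271: 3
  AD218 vs AD195: 3
  AD218 vs AD271: 4
  AD195 vs AD271: 5
The smallest is 1, between AD351 and AD218.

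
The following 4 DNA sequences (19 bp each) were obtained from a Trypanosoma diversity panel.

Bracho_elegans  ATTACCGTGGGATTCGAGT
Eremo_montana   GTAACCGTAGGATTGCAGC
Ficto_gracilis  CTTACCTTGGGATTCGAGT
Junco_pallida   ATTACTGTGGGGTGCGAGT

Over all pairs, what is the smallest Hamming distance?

Pairwise Hamming distances:
  Bracho_elegans vs Eremo_montana: 6
  Bracho_elegans vs Ficto_gracilis: 2
  Bracho_elegans vs Junco_pallida: 3
  Eremo_montana vs Ficto_gracilis: 7
  Eremo_montana vs Junco_pallida: 9
  Ficto_gracilis vs Junco_pallida: 5
The smallest is 2, between Bracho_elegans and Ficto_gracilis.

2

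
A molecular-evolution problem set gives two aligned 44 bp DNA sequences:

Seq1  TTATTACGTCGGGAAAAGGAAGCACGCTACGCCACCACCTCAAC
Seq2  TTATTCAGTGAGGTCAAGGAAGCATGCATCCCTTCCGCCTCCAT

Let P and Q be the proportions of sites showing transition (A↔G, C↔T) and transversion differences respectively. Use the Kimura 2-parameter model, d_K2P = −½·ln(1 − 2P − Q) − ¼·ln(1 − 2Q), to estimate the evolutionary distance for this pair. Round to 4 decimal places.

Differing sites — 6:A/C (Tv); 7:C/A (Tv); 10:C/G (Tv); 11:G/A (Ti); 14:A/T (Tv); 15:A/C (Tv); 25:C/T (Ti); 28:T/A (Tv); 29:A/T (Tv); 31:G/C (Tv); 33:C/T (Ti); 34:A/T (Tv); 37:A/G (Ti); 42:A/C (Tv); 44:C/T (Ti).
Of the 15 differences, 5 transitions and 10 transversions over 44 sites: P = 5/44 = 0.113636, Q = 10/44 = 0.227273.
d = −0.5·ln(0.545455) − 0.25·ln(0.545454) = −0.5·(-0.606135) − 0.25·(-0.606137) = 0.4546.

0.4546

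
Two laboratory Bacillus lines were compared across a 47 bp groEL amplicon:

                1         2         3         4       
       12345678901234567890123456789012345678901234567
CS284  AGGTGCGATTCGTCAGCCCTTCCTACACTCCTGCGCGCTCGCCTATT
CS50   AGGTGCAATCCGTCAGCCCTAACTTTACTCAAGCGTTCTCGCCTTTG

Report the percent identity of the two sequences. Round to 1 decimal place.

74.5%

The sequences differ at positions 7 (G/A), 10 (T/C), 21 (T/A), 22 (C/A), 25 (A/T), 26 (C/T), 31 (C/A), 32 (T/A), 36 (C/T), 37 (G/T), 45 (A/T), 47 (T/G).
35 of the 47 sites match, so the percent identity is 35/47 × 100 = 74.5%.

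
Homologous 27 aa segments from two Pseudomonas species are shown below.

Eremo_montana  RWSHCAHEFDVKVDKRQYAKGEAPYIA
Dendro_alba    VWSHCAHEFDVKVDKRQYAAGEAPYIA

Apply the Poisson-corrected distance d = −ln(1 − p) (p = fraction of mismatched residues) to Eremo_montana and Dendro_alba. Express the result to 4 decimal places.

Differing sites — 1:R/V; 20:K/A.
p = 2/27 = 0.074074.
d = −ln(1 − 0.074074) = −ln(0.925926) = 0.0770.

0.0770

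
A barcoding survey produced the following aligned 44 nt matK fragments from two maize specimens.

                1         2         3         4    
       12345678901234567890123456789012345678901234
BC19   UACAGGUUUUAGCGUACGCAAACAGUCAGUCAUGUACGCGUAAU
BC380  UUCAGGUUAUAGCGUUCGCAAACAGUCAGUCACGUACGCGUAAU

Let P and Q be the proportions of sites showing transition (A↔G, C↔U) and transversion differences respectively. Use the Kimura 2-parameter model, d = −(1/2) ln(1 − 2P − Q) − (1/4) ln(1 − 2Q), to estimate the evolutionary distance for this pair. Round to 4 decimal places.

0.0970

Mismatches occur at site 2 (A↔U, transversion), site 9 (U↔A, transversion), site 16 (A↔U, transversion), site 33 (U↔C, transition).
Of the 4 differences, 1 transition and 3 transversions over 44 sites: P = 1/44 = 0.022727, Q = 3/44 = 0.068182.
d = −0.5·ln(0.886364) − 0.25·ln(0.863636) = −0.5·(-0.120628) − 0.25·(-0.146604) = 0.0970.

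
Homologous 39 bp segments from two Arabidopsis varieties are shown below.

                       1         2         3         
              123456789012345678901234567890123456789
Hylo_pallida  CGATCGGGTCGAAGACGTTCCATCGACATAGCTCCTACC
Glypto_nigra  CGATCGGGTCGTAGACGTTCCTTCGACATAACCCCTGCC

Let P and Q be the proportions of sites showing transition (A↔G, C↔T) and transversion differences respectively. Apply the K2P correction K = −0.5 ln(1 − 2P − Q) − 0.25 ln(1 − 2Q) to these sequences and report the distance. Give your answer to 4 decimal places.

0.1418

Differing sites — 12:A/T (Tv); 22:A/T (Tv); 31:G/A (Ti); 33:T/C (Ti); 37:A/G (Ti).
Of the 5 differences, 3 transitions and 2 transversions over 39 sites: P = 3/39 = 0.076923, Q = 2/39 = 0.051282.
d = −0.5·ln(0.794872) − 0.25·ln(0.897436) = −0.5·(-0.229574) − 0.25·(-0.108213) = 0.1418.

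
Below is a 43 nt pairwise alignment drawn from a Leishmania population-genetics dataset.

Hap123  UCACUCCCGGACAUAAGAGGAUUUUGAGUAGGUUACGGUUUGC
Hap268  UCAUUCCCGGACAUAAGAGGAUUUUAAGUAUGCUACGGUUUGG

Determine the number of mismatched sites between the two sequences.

Differing sites — 4:C/U; 26:G/A; 31:G/U; 33:U/C; 43:C/G.
That gives 5 mismatches out of 43 aligned sites, so the Hamming distance is 5.

5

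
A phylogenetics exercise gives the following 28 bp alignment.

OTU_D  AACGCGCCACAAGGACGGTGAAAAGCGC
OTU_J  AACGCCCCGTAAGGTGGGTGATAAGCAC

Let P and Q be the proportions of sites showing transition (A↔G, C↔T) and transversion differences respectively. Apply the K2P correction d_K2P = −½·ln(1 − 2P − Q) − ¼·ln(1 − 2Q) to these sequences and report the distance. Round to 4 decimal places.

The sequences differ at positions 6 (G/C, transversion), 9 (A/G, transition), 10 (C/T, transition), 15 (A/T, transversion), 16 (C/G, transversion), 22 (A/T, transversion), 27 (G/A, transition).
Of the 7 differences, 3 transitions and 4 transversions over 28 sites: P = 3/28 = 0.107143, Q = 4/28 = 0.142857.
d = −0.5·ln(0.642857) − 0.25·ln(0.714286) = −0.5·(-0.441833) − 0.25·(-0.336472) = 0.3050.

0.3050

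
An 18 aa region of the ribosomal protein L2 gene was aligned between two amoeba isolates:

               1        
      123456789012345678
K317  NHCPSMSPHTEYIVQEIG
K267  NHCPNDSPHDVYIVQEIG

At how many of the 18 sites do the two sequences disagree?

4

Differing sites — 5:S/N; 6:M/D; 10:T/D; 11:E/V.
That gives 4 mismatches out of 18 aligned sites, so the Hamming distance is 4.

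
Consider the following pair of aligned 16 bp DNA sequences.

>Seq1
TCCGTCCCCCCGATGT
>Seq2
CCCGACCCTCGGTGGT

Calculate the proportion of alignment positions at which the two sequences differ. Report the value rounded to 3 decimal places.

0.375

The sequences differ at positions 1 (T/C), 5 (T/A), 9 (C/T), 11 (C/G), 13 (A/T), 14 (T/G).
There are 6 differences over 16 sites, so p = 6/16 = 0.375.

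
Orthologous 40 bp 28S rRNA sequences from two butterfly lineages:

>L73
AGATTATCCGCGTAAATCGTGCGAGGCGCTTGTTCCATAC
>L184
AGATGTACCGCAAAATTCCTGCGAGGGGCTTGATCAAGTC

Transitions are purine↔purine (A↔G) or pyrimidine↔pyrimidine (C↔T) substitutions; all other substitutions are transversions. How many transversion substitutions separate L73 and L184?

11

The sequences differ at positions 5 (T/G, transversion), 6 (A/T, transversion), 7 (T/A, transversion), 12 (G/A, transition), 13 (T/A, transversion), 16 (A/T, transversion), 19 (G/C, transversion), 27 (C/G, transversion), 33 (T/A, transversion), 36 (C/A, transversion), 38 (T/G, transversion), 39 (A/T, transversion).
Of the 12 differences, 1 transition and 11 transversions, so the answer is 11.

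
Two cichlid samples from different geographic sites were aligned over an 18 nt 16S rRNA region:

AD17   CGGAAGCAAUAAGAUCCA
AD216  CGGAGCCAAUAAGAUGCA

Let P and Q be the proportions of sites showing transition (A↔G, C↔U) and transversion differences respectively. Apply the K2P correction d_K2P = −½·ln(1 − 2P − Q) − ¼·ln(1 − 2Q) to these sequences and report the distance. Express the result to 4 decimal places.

Differing sites — 5:A/G (Ti); 6:G/C (Tv); 16:C/G (Tv).
Of the 3 differences, 1 transition and 2 transversions over 18 sites: P = 1/18 = 0.055556, Q = 2/18 = 0.111111.
d = −0.5·ln(0.777777) − 0.25·ln(0.777778) = −0.5·(-0.251315) − 0.25·(-0.251314) = 0.1885.

0.1885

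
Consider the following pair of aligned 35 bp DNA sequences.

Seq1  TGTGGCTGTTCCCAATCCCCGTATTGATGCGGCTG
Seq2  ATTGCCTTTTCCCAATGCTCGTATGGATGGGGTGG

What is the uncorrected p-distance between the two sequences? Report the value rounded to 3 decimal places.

0.286

Differing sites — 1:T/A; 2:G/T; 5:G/C; 8:G/T; 17:C/G; 19:C/T; 25:T/G; 30:C/G; 33:C/T; 34:T/G.
There are 10 differences over 35 sites, so p = 10/35 = 0.286.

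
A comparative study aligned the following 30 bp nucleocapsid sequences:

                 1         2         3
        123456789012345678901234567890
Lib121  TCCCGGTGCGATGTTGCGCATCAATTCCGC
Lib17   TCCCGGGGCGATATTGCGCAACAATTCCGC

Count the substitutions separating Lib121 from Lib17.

3

Differing sites — 7:T/G; 13:G/A; 21:T/A.
That gives 3 mismatches out of 30 aligned sites, so the Hamming distance is 3.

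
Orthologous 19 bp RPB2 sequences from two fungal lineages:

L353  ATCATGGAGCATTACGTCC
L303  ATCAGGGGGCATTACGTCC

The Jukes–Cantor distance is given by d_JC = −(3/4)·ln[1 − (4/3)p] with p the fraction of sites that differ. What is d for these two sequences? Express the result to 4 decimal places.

0.1134

Differing sites — 5:T/G; 8:A/G.
p = 2/19 = 0.105263.
d = −0.75 · ln(1 − (4/3)·0.105263) = −0.75 · ln(0.859649) = −0.75 · (-0.151231) = 0.1134.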